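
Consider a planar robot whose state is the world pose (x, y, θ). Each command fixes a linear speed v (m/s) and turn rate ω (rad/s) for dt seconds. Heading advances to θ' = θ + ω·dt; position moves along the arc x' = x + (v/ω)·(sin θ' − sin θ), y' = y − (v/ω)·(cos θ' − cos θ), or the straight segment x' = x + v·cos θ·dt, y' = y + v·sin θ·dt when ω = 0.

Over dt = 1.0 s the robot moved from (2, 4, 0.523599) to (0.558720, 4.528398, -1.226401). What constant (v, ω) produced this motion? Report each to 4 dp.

v = -1.7500, ω = -1.7500

Δθ = -1.226401 − 0.523599 = -1.750000
ω = Δθ/dt = -1.750000/1.0 = -1.7500
R = Δx/(sin θ' − sin θ) = 1.0000
v = R·ω = 1.0000·-1.7500 = -1.7500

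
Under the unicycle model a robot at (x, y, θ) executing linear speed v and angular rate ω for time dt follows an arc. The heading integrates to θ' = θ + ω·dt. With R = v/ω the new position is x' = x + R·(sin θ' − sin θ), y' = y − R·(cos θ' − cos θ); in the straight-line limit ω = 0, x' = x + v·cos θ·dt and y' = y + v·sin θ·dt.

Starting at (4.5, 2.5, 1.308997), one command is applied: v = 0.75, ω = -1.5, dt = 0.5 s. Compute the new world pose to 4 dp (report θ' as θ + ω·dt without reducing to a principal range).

θ' = 1.3090 + -1.5·0.5 = 0.5590
R = v/ω = 0.75/-1.5 = -0.5000
x' = 4.5 + -0.5000·(sin 0.5590 − sin 1.3090) = 4.7178
y' = 2.5 − -0.5000·(cos 0.5590 − cos 1.3090) = 2.7945

(4.7178, 2.7945, 0.5590)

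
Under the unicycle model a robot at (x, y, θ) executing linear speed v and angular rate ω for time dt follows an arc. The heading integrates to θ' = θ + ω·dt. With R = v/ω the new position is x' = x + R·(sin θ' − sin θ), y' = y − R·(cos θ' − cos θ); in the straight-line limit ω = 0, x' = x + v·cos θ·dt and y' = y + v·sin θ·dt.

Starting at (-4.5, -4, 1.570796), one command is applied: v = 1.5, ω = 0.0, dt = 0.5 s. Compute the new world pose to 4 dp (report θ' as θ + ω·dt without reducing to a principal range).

θ' = 1.5708 + 0.0·0.5 = 1.5708
ω = 0 → straight: x' = -4.5 + 1.5·cos(1.5708)·0.5 = -4.5000
y' = -4 + 1.5·sin(1.5708)·0.5 = -3.2500

(-4.5000, -3.2500, 1.5708)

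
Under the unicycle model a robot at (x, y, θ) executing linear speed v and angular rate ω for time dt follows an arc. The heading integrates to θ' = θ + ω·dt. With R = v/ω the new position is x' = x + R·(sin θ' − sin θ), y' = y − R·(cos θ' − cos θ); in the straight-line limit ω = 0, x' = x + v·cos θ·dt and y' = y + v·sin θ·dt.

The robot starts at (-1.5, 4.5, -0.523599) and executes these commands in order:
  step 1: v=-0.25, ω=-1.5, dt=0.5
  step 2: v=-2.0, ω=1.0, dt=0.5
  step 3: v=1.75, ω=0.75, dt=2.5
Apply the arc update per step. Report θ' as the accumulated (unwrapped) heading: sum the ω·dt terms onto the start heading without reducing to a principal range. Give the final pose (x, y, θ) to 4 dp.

(1.6204, 6.0544, 1.1014)

step 1: θ'=-1.2736 (R=0.1667) → pose (-1.5760, 4.5955, -1.2736)
step 2: θ'=-0.7736 (R=-2.0000) → pose (-2.0909, 5.4406, -0.7736)
step 3: θ'=1.1014 (R=2.3333) → pose (1.6204, 6.0544, 1.1014)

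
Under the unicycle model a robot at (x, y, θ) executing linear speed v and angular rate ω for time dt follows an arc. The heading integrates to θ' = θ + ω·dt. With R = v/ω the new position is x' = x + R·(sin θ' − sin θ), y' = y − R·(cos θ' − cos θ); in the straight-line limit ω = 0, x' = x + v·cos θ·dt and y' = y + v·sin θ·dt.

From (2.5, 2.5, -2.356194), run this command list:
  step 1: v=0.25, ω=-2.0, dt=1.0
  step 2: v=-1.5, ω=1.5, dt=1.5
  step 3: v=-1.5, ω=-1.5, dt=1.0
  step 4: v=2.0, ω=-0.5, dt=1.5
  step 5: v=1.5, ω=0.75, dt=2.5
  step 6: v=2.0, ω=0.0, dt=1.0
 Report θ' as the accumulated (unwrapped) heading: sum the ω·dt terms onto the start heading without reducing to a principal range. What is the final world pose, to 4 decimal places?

(-1.2376, 4.6035, -2.4812)

step 1: θ'=-4.3562 (R=-0.1250) → pose (2.2945, 2.5448, -4.3562)
step 2: θ'=-2.1062 (R=-1.0000) → pose (4.0918, 2.3833, -2.1062)
step 3: θ'=-3.6062 (R=1.0000) → pose (5.3999, 2.7671, -3.6062)
step 4: θ'=-4.3562 (R=-4.0000) → pose (3.4432, 4.9483, -4.3562)
step 5: θ'=-2.4812 (R=2.0000) → pose (0.3419, 5.8304, -2.4812)
step 6: θ'=-2.4812 (straight) → pose (-1.2376, 4.6035, -2.4812)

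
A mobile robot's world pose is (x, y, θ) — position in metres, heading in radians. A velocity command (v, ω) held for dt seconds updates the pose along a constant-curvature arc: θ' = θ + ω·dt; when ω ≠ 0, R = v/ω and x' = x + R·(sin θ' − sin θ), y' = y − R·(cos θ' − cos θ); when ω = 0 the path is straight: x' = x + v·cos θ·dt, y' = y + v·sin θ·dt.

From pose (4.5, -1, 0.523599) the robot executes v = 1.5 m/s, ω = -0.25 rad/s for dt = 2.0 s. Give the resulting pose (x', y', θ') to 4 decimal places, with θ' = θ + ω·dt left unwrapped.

(7.3584, -0.1978, 0.0236)

θ' = 0.5236 + -0.25·2.0 = 0.0236
R = v/ω = 1.5/-0.25 = -6.0000
x' = 4.5 + -6.0000·(sin 0.0236 − sin 0.5236) = 7.3584
y' = -1 − -6.0000·(cos 0.0236 − cos 0.5236) = -0.1978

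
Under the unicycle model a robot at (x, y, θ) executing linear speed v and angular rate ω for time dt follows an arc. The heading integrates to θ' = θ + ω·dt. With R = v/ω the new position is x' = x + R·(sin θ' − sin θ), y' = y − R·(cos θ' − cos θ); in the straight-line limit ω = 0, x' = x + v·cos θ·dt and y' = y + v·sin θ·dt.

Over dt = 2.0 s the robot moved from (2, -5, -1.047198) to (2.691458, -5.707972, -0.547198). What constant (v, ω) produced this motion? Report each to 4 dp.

Δθ = -0.547198 − -1.047198 = 0.500000
ω = Δθ/dt = 0.500000/2.0 = 0.2500
R = −Δy/(cos θ' − cos θ) = 2.0000
v = R·ω = 2.0000·0.2500 = 0.5000

v = 0.5000, ω = 0.2500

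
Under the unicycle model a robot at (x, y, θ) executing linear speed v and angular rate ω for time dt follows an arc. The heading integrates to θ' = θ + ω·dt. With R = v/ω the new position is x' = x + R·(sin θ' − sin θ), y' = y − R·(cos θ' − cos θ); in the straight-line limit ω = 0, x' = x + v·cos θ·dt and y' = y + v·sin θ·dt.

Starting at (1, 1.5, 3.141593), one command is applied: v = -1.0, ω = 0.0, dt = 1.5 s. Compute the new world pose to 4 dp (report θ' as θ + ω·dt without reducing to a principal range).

(2.5000, 1.5000, 3.1416)

θ' = 3.1416 + 0.0·1.5 = 3.1416
ω = 0 → straight: x' = 1 + -1.0·cos(3.1416)·1.5 = 2.5000
y' = 1.5 + -1.0·sin(3.1416)·1.5 = 1.5000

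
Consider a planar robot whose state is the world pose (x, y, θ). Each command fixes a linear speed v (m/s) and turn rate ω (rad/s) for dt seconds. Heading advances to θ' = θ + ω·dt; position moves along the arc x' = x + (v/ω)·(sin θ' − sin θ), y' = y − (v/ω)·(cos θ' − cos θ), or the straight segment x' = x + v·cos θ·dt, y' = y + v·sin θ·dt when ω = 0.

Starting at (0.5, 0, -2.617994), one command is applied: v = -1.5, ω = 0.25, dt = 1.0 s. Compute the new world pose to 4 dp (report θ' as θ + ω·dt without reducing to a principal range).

(1.6923, 0.9037, -2.3680)

θ' = -2.6180 + 0.25·1.0 = -2.3680
R = v/ω = -1.5/0.25 = -6.0000
x' = 0.5 + -6.0000·(sin -2.3680 − sin -2.6180) = 1.6923
y' = 0 − -6.0000·(cos -2.3680 − cos -2.6180) = 0.9037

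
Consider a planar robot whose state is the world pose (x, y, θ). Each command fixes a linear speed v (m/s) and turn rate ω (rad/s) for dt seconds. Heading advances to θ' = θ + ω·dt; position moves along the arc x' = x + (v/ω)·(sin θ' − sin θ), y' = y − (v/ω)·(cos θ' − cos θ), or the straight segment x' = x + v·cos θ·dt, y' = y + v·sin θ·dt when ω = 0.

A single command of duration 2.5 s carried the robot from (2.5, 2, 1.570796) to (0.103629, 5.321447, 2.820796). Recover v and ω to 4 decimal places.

v = 1.7500, ω = 0.5000

Δθ = 2.820796 − 1.570796 = 1.250000
ω = Δθ/dt = 1.250000/2.5 = 0.5000
R = −Δy/(cos θ' − cos θ) = 3.5000
v = R·ω = 3.5000·0.5000 = 1.7500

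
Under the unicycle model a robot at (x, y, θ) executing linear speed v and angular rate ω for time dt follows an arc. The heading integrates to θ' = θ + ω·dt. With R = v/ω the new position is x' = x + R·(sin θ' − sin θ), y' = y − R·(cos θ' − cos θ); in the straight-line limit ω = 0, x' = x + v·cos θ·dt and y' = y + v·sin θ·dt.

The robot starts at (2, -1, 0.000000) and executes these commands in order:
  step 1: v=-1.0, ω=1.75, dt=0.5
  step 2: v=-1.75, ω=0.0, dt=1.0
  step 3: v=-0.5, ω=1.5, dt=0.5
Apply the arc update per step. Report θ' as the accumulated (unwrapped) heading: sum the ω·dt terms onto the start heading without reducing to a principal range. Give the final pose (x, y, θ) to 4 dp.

step 1: θ'=0.8750 (R=-0.5714) → pose (1.5614, -1.2051, 0.8750)
step 2: θ'=0.8750 (straight) → pose (0.4397, -2.5483, 0.8750)
step 3: θ'=1.6250 (R=-0.3333) → pose (0.3627, -2.7801, 1.6250)

(0.3627, -2.7801, 1.6250)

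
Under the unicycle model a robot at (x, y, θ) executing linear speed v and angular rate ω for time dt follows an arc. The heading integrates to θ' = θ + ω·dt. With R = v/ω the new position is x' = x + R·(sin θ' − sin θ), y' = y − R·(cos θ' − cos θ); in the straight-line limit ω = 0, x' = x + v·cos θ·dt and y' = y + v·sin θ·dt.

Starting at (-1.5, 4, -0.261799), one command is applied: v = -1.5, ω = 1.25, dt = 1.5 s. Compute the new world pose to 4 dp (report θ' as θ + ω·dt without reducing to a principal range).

θ' = -0.2618 + 1.25·1.5 = 1.6132
R = v/ω = -1.5/1.25 = -1.2000
x' = -1.5 + -1.2000·(sin 1.6132 − sin -0.2618) = -3.0095
y' = 4 − -1.2000·(cos 1.6132 − cos -0.2618) = 2.7900

(-3.0095, 2.7900, 1.6132)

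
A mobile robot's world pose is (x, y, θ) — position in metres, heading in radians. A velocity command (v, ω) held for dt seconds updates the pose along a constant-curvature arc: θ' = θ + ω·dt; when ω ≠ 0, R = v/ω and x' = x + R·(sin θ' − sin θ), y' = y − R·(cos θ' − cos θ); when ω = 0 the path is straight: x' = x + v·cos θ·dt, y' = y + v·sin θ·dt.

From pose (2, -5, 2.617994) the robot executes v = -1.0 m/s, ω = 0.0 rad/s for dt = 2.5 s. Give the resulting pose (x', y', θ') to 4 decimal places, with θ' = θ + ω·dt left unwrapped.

(4.1651, -6.2500, 2.6180)

θ' = 2.6180 + 0.0·2.5 = 2.6180
ω = 0 → straight: x' = 2 + -1.0·cos(2.6180)·2.5 = 4.1651
y' = -5 + -1.0·sin(2.6180)·2.5 = -6.2500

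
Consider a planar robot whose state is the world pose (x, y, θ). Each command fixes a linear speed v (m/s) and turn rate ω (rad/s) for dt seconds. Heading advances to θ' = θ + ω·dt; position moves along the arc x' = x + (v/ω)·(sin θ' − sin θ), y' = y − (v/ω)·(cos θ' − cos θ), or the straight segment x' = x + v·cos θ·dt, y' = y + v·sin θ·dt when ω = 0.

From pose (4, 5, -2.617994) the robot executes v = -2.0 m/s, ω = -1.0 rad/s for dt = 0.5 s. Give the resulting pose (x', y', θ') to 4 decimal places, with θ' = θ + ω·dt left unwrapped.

(4.9528, 5.2674, -3.1180)

θ' = -2.6180 + -1.0·0.5 = -3.1180
R = v/ω = -2.0/-1.0 = 2.0000
x' = 4 + 2.0000·(sin -3.1180 − sin -2.6180) = 4.9528
y' = 5 − 2.0000·(cos -3.1180 − cos -2.6180) = 5.2674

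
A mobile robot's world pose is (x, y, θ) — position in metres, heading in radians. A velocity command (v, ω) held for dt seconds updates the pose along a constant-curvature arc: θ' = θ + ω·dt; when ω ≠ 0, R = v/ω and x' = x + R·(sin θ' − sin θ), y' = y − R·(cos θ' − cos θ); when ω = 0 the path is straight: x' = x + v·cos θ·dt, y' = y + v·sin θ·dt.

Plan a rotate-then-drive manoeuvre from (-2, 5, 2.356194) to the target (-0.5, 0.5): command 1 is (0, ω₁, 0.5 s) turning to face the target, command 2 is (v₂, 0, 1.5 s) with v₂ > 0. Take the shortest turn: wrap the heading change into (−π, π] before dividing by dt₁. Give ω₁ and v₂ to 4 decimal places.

heading to target = atan2(0.5−5, -0.5−-2) = -1.2490
Δθ = wrap(-1.2490 − 2.3562) = 2.6779; ω₁ = Δθ/dt₁ = 5.3559
distance = √((-0.5−-2)² + (0.5−5)²) = 4.7434; v₂ = distance/dt₂ = 3.1623

ω₁ = 5.3559, v₂ = 3.1623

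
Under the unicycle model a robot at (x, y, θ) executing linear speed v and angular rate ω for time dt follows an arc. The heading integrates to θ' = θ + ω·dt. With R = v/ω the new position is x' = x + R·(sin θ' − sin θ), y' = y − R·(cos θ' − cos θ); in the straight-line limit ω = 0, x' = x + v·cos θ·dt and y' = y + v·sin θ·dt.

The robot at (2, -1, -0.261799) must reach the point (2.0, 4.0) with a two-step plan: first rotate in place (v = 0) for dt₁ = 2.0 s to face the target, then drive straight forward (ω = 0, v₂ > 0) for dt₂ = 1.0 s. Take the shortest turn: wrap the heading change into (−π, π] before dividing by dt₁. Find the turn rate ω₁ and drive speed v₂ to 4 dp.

ω₁ = 0.9163, v₂ = 5.0000

heading to target = atan2(4−-1, 2−2) = 1.5708
Δθ = wrap(1.5708 − -0.2618) = 1.8326; ω₁ = Δθ/dt₁ = 0.9163
distance = √((2−2)² + (4−-1)²) = 5.0000; v₂ = distance/dt₂ = 5.0000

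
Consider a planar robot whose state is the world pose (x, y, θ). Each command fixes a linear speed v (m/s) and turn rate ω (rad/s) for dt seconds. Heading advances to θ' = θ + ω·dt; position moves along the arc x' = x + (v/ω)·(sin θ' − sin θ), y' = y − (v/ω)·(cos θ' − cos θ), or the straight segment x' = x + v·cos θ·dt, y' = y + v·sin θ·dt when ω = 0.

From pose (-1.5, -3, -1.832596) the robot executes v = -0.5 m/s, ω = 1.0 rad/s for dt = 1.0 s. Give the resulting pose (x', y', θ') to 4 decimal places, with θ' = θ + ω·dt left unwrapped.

θ' = -1.8326 + 1.0·1.0 = -0.8326
R = v/ω = -0.5/1.0 = -0.5000
x' = -1.5 + -0.5000·(sin -0.8326 − sin -1.8326) = -1.6131
y' = -3 − -0.5000·(cos -0.8326 − cos -1.8326) = -2.5341

(-1.6131, -2.5341, -0.8326)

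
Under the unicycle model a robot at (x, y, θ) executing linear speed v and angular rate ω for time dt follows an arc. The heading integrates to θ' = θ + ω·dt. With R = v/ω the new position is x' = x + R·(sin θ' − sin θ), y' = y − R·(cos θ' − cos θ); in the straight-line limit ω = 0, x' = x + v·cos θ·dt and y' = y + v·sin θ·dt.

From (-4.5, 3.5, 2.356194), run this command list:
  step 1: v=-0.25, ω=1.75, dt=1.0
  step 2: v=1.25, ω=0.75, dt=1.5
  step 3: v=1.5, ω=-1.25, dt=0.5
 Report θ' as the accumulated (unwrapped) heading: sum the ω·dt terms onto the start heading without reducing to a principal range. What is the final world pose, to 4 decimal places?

(-4.2081, 1.0214, 4.6062)

step 1: θ'=4.1062 (R=-0.1429) → pose (-4.2816, 3.5196, 4.1062)
step 2: θ'=5.2312 (R=1.6667) → pose (-4.3592, 1.7436, 5.2312)
step 3: θ'=4.6062 (R=-1.2000) → pose (-4.2081, 1.0214, 4.6062)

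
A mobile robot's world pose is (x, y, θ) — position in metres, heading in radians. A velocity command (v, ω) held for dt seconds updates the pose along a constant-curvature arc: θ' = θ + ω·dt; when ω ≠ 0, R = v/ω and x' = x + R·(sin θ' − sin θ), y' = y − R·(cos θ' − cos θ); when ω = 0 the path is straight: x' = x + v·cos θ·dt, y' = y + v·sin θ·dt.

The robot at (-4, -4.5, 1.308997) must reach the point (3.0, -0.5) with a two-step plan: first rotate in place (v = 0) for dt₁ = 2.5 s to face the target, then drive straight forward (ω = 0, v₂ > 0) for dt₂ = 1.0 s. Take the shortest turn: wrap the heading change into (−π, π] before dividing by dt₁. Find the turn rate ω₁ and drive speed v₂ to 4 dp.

ω₁ = -0.3159, v₂ = 8.0623

heading to target = atan2(-0.5−-4.5, 3−-4) = 0.5191
Δθ = wrap(0.5191 − 1.3090) = -0.7899; ω₁ = Δθ/dt₁ = -0.3159
distance = √((3−-4)² + (-0.5−-4.5)²) = 8.0623; v₂ = distance/dt₂ = 8.0623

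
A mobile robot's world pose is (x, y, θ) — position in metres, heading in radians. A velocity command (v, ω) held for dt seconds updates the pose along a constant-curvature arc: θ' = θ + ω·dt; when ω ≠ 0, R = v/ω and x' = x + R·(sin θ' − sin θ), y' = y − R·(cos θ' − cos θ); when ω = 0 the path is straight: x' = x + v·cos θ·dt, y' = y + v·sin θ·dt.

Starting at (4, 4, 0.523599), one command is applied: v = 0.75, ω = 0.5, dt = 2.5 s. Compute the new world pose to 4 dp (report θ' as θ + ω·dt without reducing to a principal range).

(4.7193, 5.6012, 1.7736)

θ' = 0.5236 + 0.5·2.5 = 1.7736
R = v/ω = 0.75/0.5 = 1.5000
x' = 4 + 1.5000·(sin 1.7736 − sin 0.5236) = 4.7193
y' = 4 − 1.5000·(cos 1.7736 − cos 0.5236) = 5.6012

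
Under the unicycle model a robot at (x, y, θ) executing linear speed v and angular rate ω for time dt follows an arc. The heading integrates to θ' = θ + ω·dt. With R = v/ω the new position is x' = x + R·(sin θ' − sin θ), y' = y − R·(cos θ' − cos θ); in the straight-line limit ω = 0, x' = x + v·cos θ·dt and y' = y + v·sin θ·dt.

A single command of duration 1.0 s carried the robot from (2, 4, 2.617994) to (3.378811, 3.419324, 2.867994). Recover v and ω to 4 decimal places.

v = -1.5000, ω = 0.2500

Δθ = 2.867994 − 2.617994 = 0.250000
ω = Δθ/dt = 0.250000/1.0 = 0.2500
R = Δx/(sin θ' − sin θ) = -6.0000
v = R·ω = -6.0000·0.2500 = -1.5000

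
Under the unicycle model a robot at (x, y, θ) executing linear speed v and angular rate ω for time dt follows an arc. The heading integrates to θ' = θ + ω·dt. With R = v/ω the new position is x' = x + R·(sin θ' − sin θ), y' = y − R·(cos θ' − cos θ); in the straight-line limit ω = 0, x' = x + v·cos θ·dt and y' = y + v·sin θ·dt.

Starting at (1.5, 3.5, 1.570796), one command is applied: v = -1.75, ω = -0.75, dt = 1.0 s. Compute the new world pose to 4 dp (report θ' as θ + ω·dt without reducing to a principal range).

θ' = 1.5708 + -0.75·1.0 = 0.8208
R = v/ω = -1.75/-0.75 = 2.3333
x' = 1.5 + 2.3333·(sin 0.8208 − sin 1.5708) = 0.8739
y' = 3.5 − 2.3333·(cos 0.8208 − cos 1.5708) = 1.9095

(0.8739, 1.9095, 0.8208)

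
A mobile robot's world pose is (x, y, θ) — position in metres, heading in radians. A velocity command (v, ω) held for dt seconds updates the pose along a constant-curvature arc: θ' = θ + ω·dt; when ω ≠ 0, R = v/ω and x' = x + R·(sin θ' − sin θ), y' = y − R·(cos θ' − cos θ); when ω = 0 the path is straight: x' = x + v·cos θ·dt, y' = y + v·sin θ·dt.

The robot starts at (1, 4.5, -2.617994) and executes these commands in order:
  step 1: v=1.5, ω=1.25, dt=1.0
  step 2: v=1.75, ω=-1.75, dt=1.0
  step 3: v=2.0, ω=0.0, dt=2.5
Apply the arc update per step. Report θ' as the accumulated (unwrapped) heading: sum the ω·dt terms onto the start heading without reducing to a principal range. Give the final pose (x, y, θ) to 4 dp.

(-5.5299, 1.9000, -3.1180)

step 1: θ'=-1.3680 (R=1.2000) → pose (0.4246, 3.2191, -1.3680)
step 2: θ'=-3.1180 (R=-1.0000) → pose (-0.5313, 2.0179, -3.1180)
step 3: θ'=-3.1180 (straight) → pose (-5.5299, 1.9000, -3.1180)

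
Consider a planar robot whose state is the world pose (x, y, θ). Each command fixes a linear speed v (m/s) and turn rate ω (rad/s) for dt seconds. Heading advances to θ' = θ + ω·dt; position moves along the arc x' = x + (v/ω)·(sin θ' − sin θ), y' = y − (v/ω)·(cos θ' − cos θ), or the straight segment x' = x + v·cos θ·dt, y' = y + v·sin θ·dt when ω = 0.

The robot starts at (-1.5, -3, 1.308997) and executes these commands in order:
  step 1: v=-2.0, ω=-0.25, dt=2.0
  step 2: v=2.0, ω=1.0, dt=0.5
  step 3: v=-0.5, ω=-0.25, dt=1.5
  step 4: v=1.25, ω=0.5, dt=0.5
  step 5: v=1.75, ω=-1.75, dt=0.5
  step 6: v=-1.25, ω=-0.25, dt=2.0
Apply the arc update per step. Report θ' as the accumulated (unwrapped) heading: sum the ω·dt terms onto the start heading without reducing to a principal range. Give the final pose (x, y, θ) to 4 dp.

step 1: θ'=0.8090 (R=8.0000) → pose (-3.4386, -6.4512, 0.8090)
step 2: θ'=1.3090 (R=2.0000) → pose (-2.9540, -5.5884, 1.3090)
step 3: θ'=0.9340 (R=2.0000) → pose (-3.2778, -6.2600, 0.9340)
step 4: θ'=1.1840 (R=2.5000) → pose (-2.9725, -5.7165, 1.1840)
step 5: θ'=0.3090 (R=-1.0000) → pose (-2.3505, -5.1411, 0.3090)
step 6: θ'=-0.1910 (R=5.0000) → pose (-4.8203, -5.2870, -0.1910)

(-4.8203, -5.2870, -0.1910)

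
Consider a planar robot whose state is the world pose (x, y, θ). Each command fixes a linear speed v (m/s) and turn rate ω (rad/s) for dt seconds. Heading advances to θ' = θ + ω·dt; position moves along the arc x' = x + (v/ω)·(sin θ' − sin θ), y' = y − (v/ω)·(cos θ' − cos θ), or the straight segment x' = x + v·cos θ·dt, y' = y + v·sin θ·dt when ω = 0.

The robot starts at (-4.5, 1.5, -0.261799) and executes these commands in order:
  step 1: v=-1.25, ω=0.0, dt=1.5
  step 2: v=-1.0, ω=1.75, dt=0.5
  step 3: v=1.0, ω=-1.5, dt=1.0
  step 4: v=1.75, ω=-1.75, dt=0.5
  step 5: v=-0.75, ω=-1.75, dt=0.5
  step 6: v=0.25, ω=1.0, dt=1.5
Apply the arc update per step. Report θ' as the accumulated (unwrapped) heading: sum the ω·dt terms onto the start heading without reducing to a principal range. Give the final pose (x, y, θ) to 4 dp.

step 1: θ'=-0.2618 (straight) → pose (-6.3111, 1.9853, -0.2618)
step 2: θ'=0.6132 (R=-0.5714) → pose (-6.7879, 1.9006, 0.6132)
step 3: θ'=-0.8868 (R=-0.6667) → pose (-5.8875, 1.7767, -0.8868)
step 4: θ'=-1.7618 (R=-1.0000) → pose (-5.6807, 0.9550, -1.7618)
step 5: θ'=-2.6368 (R=0.4286) → pose (-5.4672, 1.2487, -2.6368)
step 6: θ'=-1.1368 (R=0.2500) → pose (-5.5731, 0.9248, -1.1368)

(-5.5731, 0.9248, -1.1368)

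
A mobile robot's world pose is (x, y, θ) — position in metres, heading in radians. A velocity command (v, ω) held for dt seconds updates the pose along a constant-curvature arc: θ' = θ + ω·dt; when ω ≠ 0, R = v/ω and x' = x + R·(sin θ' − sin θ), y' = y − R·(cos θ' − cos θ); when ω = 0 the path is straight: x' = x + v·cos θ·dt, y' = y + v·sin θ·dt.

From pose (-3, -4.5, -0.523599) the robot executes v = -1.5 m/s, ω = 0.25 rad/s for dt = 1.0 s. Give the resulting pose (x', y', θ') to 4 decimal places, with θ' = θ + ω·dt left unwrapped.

θ' = -0.5236 + 0.25·1.0 = -0.2736
R = v/ω = -1.5/0.25 = -6.0000
x' = -3 + -6.0000·(sin -0.2736 − sin -0.5236) = -4.3788
y' = -4.5 − -6.0000·(cos -0.2736 − cos -0.5236) = -3.9193

(-4.3788, -3.9193, -0.2736)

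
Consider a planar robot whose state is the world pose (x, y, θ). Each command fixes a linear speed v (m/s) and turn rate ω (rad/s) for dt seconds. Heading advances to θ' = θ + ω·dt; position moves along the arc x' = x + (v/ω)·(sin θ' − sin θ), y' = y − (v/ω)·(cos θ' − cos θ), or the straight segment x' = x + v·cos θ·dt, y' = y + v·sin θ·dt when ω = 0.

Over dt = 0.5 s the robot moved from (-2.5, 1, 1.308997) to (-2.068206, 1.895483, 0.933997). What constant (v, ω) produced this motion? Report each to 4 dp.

Δθ = 0.933997 − 1.308997 = -0.375000
ω = Δθ/dt = -0.375000/0.5 = -0.7500
R = −Δy/(cos θ' − cos θ) = -2.6667
v = R·ω = -2.6667·-0.7500 = 2.0000

v = 2.0000, ω = -0.7500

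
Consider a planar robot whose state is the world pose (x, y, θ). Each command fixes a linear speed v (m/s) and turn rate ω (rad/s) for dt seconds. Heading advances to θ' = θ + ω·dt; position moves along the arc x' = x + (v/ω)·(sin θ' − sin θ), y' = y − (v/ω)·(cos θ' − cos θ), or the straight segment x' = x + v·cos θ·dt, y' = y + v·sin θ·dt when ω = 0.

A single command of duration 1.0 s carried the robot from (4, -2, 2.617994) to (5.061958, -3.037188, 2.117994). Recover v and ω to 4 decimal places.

v = -1.5000, ω = -0.5000

Δθ = 2.117994 − 2.617994 = -0.500000
ω = Δθ/dt = -0.500000/1.0 = -0.5000
R = Δx/(sin θ' − sin θ) = 3.0000
v = R·ω = 3.0000·-0.5000 = -1.5000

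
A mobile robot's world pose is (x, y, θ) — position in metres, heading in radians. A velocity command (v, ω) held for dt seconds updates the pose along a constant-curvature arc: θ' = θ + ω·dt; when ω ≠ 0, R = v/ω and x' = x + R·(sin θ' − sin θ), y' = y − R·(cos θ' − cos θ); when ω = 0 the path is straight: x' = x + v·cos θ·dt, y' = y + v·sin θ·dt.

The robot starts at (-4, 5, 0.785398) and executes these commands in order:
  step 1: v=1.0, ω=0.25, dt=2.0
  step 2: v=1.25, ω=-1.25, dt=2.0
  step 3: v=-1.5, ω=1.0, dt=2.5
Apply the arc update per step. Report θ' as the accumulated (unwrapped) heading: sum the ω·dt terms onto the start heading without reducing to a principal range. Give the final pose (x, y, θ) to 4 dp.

(-3.9386, 6.6687, 1.2854)

step 1: θ'=1.2854 (R=4.0000) → pose (-2.9902, 6.7023, 1.2854)
step 2: θ'=-1.2146 (R=-1.0000) → pose (-1.0934, 6.7694, -1.2146)
step 3: θ'=1.2854 (R=-1.5000) → pose (-3.9386, 6.6687, 1.2854)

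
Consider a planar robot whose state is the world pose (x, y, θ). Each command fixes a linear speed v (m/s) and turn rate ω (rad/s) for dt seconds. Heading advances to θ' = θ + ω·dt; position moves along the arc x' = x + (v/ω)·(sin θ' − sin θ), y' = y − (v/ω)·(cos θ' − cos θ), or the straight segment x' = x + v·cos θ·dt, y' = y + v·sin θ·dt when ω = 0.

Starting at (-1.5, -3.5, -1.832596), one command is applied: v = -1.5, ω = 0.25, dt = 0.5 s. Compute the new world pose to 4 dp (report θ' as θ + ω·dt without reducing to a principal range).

(-1.3516, -2.7653, -1.7076)

θ' = -1.8326 + 0.25·0.5 = -1.7076
R = v/ω = -1.5/0.25 = -6.0000
x' = -1.5 + -6.0000·(sin -1.7076 − sin -1.8326) = -1.3516
y' = -3.5 − -6.0000·(cos -1.7076 − cos -1.8326) = -2.7653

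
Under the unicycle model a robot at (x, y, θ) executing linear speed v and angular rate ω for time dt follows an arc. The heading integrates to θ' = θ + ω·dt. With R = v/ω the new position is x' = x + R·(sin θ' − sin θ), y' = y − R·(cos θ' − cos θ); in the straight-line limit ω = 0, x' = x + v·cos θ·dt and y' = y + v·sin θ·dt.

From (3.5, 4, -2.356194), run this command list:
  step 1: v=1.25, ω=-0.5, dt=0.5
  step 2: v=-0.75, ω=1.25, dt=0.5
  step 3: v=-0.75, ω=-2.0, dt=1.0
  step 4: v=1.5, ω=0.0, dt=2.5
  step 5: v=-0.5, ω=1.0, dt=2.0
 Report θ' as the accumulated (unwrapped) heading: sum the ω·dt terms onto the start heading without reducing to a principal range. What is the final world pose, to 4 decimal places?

step 1: θ'=-2.6062 (R=-2.5000) → pose (3.0077, 3.6176, -2.6062)
step 2: θ'=-1.9812 (R=-0.6000) → pose (3.2518, 3.8943, -1.9812)
step 3: θ'=-3.9812 (R=0.3750) → pose (3.8748, 3.9951, -3.9812)
step 4: θ'=-3.9812 (straight) → pose (1.3707, 6.7865, -3.9812)
step 5: θ'=-1.9812 (R=-0.5000) → pose (2.2013, 6.9209, -1.9812)

(2.2013, 6.9209, -1.9812)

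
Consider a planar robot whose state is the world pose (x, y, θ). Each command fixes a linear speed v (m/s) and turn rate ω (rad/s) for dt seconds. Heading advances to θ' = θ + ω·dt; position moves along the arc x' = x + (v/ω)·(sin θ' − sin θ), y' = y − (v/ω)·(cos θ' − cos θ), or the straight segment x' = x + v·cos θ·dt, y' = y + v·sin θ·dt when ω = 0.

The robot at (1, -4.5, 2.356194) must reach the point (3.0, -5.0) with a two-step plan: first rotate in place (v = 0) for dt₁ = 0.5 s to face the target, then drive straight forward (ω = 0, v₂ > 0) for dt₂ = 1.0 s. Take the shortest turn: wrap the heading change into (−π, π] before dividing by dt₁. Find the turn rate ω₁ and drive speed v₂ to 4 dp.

ω₁ = -5.2023, v₂ = 2.0616

heading to target = atan2(-5−-4.5, 3−1) = -0.2450
Δθ = wrap(-0.2450 − 2.3562) = -2.6012; ω₁ = Δθ/dt₁ = -5.2023
distance = √((3−1)² + (-5−-4.5)²) = 2.0616; v₂ = distance/dt₂ = 2.0616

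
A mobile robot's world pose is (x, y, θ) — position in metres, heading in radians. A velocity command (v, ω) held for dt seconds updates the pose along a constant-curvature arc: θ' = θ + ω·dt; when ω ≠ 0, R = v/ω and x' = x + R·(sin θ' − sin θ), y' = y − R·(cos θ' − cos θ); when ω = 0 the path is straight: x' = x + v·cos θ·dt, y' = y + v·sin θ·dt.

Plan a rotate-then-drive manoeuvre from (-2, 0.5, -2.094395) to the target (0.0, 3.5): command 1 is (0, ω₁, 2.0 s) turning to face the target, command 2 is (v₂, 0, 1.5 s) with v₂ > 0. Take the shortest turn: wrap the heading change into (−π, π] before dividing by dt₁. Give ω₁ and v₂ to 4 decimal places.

ω₁ = 1.5386, v₂ = 2.4037

heading to target = atan2(3.5−0.5, 0−-2) = 0.9828
Δθ = wrap(0.9828 − -2.0944) = 3.0772; ω₁ = Δθ/dt₁ = 1.5386
distance = √((0−-2)² + (3.5−0.5)²) = 3.6056; v₂ = distance/dt₂ = 2.4037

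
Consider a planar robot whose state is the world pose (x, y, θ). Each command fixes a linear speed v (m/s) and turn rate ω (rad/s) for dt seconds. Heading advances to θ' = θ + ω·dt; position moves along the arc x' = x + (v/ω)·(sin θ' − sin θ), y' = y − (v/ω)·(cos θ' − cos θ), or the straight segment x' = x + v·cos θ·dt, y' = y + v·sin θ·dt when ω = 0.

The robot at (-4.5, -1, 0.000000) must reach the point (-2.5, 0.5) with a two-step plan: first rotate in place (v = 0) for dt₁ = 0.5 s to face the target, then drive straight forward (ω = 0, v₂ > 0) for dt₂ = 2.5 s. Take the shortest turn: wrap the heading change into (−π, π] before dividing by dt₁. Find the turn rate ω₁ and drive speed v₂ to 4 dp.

heading to target = atan2(0.5−-1, -2.5−-4.5) = 0.6435
Δθ = wrap(0.6435 − 0.0000) = 0.6435; ω₁ = Δθ/dt₁ = 1.2870
distance = √((-2.5−-4.5)² + (0.5−-1)²) = 2.5000; v₂ = distance/dt₂ = 1.0000

ω₁ = 1.2870, v₂ = 1.0000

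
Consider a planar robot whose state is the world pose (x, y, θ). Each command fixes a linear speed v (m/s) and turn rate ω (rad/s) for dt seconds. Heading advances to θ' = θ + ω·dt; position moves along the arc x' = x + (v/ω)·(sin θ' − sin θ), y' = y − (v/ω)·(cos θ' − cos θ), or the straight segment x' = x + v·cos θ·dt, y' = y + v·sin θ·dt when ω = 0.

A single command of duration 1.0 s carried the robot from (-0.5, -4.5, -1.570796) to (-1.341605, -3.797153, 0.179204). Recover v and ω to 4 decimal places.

Δθ = 0.179204 − -1.570796 = 1.750000
ω = Δθ/dt = 1.750000/1.0 = 1.7500
R = Δx/(sin θ' − sin θ) = -0.7143
v = R·ω = -0.7143·1.7500 = -1.2500

v = -1.2500, ω = 1.7500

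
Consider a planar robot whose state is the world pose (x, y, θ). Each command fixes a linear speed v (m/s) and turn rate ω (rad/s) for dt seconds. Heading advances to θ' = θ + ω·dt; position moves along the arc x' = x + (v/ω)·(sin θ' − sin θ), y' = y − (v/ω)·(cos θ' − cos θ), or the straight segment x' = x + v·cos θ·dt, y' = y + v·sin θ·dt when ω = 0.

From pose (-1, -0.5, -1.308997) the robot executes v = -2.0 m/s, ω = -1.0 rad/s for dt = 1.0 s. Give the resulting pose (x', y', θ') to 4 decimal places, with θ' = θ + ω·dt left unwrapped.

θ' = -1.3090 + -1.0·1.0 = -2.3090
R = v/ω = -2.0/-1.0 = 2.0000
x' = -1 + 2.0000·(sin -2.3090 − sin -1.3090) = -0.5475
y' = -0.5 − 2.0000·(cos -2.3090 − cos -1.3090) = 1.3636

(-0.5475, 1.3636, -2.3090)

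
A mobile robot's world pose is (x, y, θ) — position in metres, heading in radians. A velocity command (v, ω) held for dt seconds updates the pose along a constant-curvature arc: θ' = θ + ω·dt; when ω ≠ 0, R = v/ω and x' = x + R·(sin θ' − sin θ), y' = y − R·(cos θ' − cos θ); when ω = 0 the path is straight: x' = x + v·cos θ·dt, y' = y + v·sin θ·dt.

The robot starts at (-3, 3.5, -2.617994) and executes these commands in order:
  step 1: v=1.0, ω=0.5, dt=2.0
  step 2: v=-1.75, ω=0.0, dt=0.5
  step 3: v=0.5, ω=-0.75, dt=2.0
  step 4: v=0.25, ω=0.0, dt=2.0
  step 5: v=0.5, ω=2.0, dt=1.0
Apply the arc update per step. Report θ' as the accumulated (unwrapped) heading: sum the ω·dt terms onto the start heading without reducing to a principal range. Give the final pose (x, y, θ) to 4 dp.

(-5.3255, 1.7302, -1.1180)

step 1: θ'=-1.6180 (R=2.0000) → pose (-3.9978, 1.8623, -1.6180)
step 2: θ'=-1.6180 (straight) → pose (-3.9565, 2.7363, -1.6180)
step 3: θ'=-3.1180 (R=-0.6667) → pose (-4.6067, 2.1013, -3.1180)
step 4: θ'=-3.1180 (straight) → pose (-5.1065, 2.0895, -3.1180)
step 5: θ'=-1.1180 (R=0.2500) → pose (-5.3255, 1.7302, -1.1180)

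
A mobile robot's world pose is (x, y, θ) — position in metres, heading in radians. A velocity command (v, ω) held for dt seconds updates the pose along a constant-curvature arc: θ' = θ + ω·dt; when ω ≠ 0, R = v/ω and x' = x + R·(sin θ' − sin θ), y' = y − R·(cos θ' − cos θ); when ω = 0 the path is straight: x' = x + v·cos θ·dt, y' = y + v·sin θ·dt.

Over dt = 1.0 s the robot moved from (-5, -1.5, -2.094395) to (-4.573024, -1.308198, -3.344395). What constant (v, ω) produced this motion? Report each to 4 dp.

Δθ = -3.344395 − -2.094395 = -1.250000
ω = Δθ/dt = -1.250000/1.0 = -1.2500
R = Δx/(sin θ' − sin θ) = 0.4000
v = R·ω = 0.4000·-1.2500 = -0.5000

v = -0.5000, ω = -1.2500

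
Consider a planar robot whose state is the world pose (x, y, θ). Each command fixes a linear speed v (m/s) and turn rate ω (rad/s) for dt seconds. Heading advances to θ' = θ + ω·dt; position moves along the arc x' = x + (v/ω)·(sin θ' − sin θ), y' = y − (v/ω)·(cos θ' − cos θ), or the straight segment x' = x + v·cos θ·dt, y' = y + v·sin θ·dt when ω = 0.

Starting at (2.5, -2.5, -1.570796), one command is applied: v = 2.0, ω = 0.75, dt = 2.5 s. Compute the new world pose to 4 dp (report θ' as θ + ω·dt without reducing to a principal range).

θ' = -1.5708 + 0.75·2.5 = 0.3042
R = v/ω = 2.0/0.75 = 2.6667
x' = 2.5 + 2.6667·(sin 0.3042 − sin -1.5708) = 5.9654
y' = -2.5 − 2.6667·(cos 0.3042 − cos -1.5708) = -5.0442

(5.9654, -5.0442, 0.3042)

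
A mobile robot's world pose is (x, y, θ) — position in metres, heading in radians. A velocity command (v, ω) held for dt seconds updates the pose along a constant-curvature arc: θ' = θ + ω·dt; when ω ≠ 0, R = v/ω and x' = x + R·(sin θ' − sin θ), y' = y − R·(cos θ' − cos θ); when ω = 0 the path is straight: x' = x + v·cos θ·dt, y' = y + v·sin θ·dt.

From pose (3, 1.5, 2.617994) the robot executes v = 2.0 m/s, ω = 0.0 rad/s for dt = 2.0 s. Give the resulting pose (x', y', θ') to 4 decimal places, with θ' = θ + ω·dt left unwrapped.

(-0.4641, 3.5000, 2.6180)

θ' = 2.6180 + 0.0·2.0 = 2.6180
ω = 0 → straight: x' = 3 + 2.0·cos(2.6180)·2.0 = -0.4641
y' = 1.5 + 2.0·sin(2.6180)·2.0 = 3.5000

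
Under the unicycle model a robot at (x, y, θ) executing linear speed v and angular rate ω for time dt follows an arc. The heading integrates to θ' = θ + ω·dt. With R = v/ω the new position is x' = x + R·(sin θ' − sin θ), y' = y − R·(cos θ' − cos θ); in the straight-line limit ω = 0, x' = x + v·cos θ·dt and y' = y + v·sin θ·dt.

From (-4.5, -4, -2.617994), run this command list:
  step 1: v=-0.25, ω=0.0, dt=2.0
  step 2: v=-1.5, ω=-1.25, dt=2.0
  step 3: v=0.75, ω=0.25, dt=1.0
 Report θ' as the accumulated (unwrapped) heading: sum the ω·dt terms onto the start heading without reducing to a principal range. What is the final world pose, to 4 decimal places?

step 1: θ'=-2.6180 (straight) → pose (-4.0670, -3.7500, -2.6180)
step 2: θ'=-5.1180 (R=1.2000) → pose (-2.3644, -5.2627, -5.1180)
step 3: θ'=-4.8680 (R=3.0000) → pose (-2.1572, -4.5439, -4.8680)

(-2.1572, -4.5439, -4.8680)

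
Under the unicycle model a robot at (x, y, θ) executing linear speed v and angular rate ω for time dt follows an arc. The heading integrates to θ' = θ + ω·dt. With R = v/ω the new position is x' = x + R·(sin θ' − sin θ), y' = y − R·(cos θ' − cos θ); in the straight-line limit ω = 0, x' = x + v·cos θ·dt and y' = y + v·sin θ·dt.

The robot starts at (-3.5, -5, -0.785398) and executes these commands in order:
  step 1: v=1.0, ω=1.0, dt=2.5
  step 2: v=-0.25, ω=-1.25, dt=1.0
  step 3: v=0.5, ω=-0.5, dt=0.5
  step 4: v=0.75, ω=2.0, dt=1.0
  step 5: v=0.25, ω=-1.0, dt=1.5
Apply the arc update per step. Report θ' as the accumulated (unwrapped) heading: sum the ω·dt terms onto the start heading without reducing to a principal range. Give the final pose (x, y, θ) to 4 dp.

step 1: θ'=1.7146 (R=1.0000) → pose (-1.8032, -4.1496, 1.7146)
step 2: θ'=0.4646 (R=0.2000) → pose (-1.9115, -4.3570, 0.4646)
step 3: θ'=0.2146 (R=-1.0000) → pose (-1.6764, -4.2740, 0.2146)
step 4: θ'=2.2146 (R=0.3750) → pose (-1.4564, -3.6825, 2.2146)
step 5: θ'=0.7146 (R=-0.2500) → pose (-1.4202, -3.3436, 0.7146)

(-1.4202, -3.3436, 0.7146)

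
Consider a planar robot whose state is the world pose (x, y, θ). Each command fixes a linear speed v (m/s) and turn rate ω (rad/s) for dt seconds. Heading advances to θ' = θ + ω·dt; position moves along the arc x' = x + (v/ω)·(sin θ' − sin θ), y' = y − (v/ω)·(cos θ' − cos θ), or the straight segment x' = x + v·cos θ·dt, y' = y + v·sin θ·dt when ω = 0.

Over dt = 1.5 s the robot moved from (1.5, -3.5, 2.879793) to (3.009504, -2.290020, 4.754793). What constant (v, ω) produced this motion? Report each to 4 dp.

Δθ = 4.754793 − 2.879793 = 1.875000
ω = Δθ/dt = 1.875000/1.5 = 1.2500
R = Δx/(sin θ' − sin θ) = -1.2000
v = R·ω = -1.2000·1.2500 = -1.5000

v = -1.5000, ω = 1.2500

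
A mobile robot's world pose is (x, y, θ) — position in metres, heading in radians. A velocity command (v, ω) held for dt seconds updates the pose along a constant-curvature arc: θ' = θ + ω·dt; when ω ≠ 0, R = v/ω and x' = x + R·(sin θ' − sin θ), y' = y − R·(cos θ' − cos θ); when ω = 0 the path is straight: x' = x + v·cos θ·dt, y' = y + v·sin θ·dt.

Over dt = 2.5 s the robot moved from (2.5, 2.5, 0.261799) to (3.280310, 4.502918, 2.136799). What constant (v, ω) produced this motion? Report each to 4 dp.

v = 1.0000, ω = 0.7500

Δθ = 2.136799 − 0.261799 = 1.875000
ω = Δθ/dt = 1.875000/2.5 = 0.7500
R = −Δy/(cos θ' − cos θ) = 1.3333
v = R·ω = 1.3333·0.7500 = 1.0000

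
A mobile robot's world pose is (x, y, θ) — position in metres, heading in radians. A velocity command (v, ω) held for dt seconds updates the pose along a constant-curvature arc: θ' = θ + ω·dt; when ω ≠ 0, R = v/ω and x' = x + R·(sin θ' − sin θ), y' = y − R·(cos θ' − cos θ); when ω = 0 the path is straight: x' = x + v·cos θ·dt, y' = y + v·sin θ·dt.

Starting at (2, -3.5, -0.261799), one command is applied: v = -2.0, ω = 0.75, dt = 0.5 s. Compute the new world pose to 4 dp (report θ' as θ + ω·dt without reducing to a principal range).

θ' = -0.2618 + 0.75·0.5 = 0.1132
R = v/ω = -2.0/0.75 = -2.6667
x' = 2 + -2.6667·(sin 0.1132 − sin -0.2618) = 1.0086
y' = -3.5 − -2.6667·(cos 0.1132 − cos -0.2618) = -3.4262

(1.0086, -3.4262, 0.1132)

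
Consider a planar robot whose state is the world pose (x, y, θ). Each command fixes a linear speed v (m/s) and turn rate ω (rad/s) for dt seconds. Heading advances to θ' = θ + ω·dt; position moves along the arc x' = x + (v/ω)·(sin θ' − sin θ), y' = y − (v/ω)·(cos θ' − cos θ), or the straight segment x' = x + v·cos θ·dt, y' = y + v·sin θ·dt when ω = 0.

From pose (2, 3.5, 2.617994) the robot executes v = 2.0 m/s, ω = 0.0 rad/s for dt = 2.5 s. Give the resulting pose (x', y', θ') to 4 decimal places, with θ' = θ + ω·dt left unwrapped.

θ' = 2.6180 + 0.0·2.5 = 2.6180
ω = 0 → straight: x' = 2 + 2.0·cos(2.6180)·2.5 = -2.3301
y' = 3.5 + 2.0·sin(2.6180)·2.5 = 6.0000

(-2.3301, 6.0000, 2.6180)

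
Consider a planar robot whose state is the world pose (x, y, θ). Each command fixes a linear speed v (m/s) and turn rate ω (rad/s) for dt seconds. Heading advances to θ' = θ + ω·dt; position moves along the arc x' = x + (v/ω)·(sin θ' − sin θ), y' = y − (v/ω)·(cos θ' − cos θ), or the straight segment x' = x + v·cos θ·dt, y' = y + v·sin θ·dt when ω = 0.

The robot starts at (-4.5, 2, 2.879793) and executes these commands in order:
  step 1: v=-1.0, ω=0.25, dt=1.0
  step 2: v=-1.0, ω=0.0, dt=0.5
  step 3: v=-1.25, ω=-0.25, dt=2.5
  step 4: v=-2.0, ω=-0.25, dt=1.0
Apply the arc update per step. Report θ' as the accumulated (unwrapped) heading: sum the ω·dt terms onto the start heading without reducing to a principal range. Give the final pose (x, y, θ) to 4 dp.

step 1: θ'=3.1298 (R=-4.0000) → pose (-3.5119, 1.8640, 3.1298)
step 2: θ'=3.1298 (straight) → pose (-3.0120, 1.8581, 3.1298)
step 3: θ'=2.5048 (R=5.0000) → pose (-0.0978, 0.8784, 2.5048)
step 4: θ'=2.2548 (R=8.0000) → pose (1.3456, -0.4984, 2.2548)

(1.3456, -0.4984, 2.2548)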